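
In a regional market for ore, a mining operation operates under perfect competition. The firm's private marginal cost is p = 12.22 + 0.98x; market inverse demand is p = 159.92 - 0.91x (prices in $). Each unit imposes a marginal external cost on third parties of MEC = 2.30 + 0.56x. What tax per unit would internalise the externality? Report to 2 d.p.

Social marginal cost = private MC + MEC = 14.52 + 1.54x.
Set SMC = demand: 14.52 + 1.54x = 159.92 - 0.91x → x* = 59.3469.
The Pigouvian tax equals MEC at x*: 2.30 + 0.56×59.3469 = 35.5343.

tax = $35.53 per unit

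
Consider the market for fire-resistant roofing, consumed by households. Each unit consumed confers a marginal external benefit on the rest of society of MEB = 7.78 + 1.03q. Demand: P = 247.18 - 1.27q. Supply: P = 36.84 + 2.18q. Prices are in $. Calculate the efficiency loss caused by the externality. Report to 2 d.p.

Market equilibrium (private): 36.84 + 2.18q = 247.18 - 1.27q → q_m = 60.9681.
Social marginal benefit = demand + MEB = 254.96 - 0.24q.
Set SMB = MC: 254.96 - 0.24q = 36.84 + 2.18q → q* = 90.1322.
Height of the DWL triangle at q_m is SMB(q_m) − MC(q_m) = MEB(q_m) = 70.5772.
DWL = ½ × 29.1641 × 70.5772 = 1029.1603.

DWL = $1029.16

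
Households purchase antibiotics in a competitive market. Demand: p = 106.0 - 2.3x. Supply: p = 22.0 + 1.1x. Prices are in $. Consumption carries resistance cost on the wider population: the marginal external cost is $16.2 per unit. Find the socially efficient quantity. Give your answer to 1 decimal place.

x* = 19.9

Social marginal benefit = demand − MEC = 89.8 - 2.3x.
Set SMB = MC: 89.8 - 2.3x = 22.0 + 1.1x → x* = 19.9412.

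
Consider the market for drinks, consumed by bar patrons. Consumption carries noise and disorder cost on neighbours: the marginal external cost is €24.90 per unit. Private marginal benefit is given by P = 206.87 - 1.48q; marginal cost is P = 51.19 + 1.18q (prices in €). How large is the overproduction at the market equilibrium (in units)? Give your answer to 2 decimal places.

Market equilibrium (private): 51.19 + 1.18q = 206.87 - 1.48q → q_m = 58.5263.
Social marginal benefit = demand − MEC = 181.97 - 1.48q.
Set SMB = MC: 181.97 - 1.48q = 51.19 + 1.18q → q* = 49.1654.
Gap = |58.5263 − 49.1654| = 9.3609.

9.36 units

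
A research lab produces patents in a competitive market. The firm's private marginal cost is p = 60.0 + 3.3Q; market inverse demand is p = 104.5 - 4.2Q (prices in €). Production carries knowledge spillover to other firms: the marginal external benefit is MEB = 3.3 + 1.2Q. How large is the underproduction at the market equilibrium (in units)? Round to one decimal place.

Market equilibrium (private): 60.0 + 3.3Q = 104.5 - 4.2Q → Q_m = 5.9333.
Social marginal cost = private MC − MEB = 56.7 + 2.1Q.
Set SMC = demand: 56.7 + 2.1Q = 104.5 - 4.2Q → Q* = 7.5873.
Gap = |5.9333 − 7.5873| = 1.6540.

1.7 units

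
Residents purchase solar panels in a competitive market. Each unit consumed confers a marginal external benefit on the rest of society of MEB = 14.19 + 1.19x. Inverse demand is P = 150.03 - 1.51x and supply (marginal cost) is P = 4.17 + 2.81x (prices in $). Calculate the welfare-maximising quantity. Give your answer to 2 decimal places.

x* = 51.13

Social marginal benefit = demand + MEB = 164.22 - 0.32x.
Set SMB = MC: 164.22 - 0.32x = 4.17 + 2.81x → x* = 51.1342.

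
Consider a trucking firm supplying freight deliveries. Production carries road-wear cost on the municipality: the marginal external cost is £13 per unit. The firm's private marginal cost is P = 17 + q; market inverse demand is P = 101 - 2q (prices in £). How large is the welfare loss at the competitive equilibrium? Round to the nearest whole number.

Market equilibrium (private): 17 + q = 101 - 2q → q_m = 28.0000.
Social marginal cost = private MC + MEC = 30 + q.
Set SMC = demand: 30 + q = 101 - 2q → q* = 23.6667.
Between q* and q_m the wedge SMC − demand runs linearly from 0 to MEC(q_m), so the loss is a triangle.
DWL = ½ × 4.3333 × 13.0000 = 28.1665.

DWL = £28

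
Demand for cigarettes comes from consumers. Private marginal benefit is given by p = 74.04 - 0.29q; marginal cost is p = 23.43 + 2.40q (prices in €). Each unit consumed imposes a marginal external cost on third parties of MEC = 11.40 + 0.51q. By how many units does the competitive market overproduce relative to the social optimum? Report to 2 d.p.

6.56 units

Market equilibrium (private): 23.43 + 2.40q = 74.04 - 0.29q → q_m = 18.8141.
Social marginal benefit = demand − MEC = 62.64 - 0.80q.
Set SMB = MC: 62.64 - 0.80q = 23.43 + 2.40q → q* = 12.2531.
Gap = |18.8141 − 12.2531| = 6.5610.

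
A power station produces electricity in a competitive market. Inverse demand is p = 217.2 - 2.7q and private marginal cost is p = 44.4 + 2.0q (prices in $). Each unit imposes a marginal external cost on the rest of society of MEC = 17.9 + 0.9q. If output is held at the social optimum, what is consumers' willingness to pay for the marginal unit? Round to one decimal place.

Social marginal cost = private MC + MEC = 62.3 + 2.9q.
Set SMC = demand: 62.3 + 2.9q = 217.2 - 2.7q → q* = 27.6607.
Consumer price on the demand curve at q*: 217.2 − 2.7×27.6607 = 142.5161.

P = $142.5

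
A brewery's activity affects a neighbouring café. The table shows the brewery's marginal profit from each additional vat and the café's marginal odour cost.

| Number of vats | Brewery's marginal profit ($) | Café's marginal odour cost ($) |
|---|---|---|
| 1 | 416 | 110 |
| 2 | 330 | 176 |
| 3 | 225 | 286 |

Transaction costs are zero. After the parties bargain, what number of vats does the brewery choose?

2

Bargaining reaches the level where marginal profit last exceeds marginal odour cost.
That holds through level 2 (330 ≥ 176) but not at 3 (225 < 286).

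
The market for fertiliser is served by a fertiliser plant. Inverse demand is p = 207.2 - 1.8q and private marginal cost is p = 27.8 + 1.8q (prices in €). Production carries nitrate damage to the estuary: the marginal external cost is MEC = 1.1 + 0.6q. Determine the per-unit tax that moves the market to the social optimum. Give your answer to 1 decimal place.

Social marginal cost = private MC + MEC = 28.9 + 2.4q.
Set SMC = demand: 28.9 + 2.4q = 207.2 - 1.8q → q* = 42.4524.
The Pigouvian tax equals MEC at q*: 1.1 + 0.6×42.4524 = 26.5714.

tax = €26.6 per unit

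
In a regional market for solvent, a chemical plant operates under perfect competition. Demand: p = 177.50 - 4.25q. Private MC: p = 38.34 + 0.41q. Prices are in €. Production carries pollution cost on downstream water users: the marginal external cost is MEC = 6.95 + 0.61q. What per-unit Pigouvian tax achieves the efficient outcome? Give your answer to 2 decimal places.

tax = €22.25 per unit

Social marginal cost = private MC + MEC = 45.29 + 1.02q.
Set SMC = demand: 45.29 + 1.02q = 177.50 - 4.25q → q* = 25.0873.
The Pigouvian tax equals MEC at q*: 6.95 + 0.61×25.0873 = 22.2533.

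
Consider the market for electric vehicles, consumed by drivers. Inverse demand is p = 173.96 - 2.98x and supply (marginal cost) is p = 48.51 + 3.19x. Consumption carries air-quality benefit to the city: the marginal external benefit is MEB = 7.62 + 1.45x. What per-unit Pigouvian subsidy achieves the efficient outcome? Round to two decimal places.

Social marginal benefit = demand + MEB = 181.58 - 1.53x.
Set SMB = MC: 181.58 - 1.53x = 48.51 + 3.19x → x* = 28.1928.
The Pigouvian subsidy equals MEB at x*: 7.62 + 1.45×28.1928 = 48.4996.

subsidy = 48.50 per unit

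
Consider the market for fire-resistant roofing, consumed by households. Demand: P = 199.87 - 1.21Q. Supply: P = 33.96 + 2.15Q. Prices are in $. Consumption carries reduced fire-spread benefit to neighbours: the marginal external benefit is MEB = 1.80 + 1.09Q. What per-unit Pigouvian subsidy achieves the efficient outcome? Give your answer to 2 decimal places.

Social marginal benefit = demand + MEB = 201.67 - 0.12Q.
Set SMB = MC: 201.67 - 0.12Q = 33.96 + 2.15Q → Q* = 73.8811.
The Pigouvian subsidy equals MEB at Q*: 1.80 + 1.09×73.8811 = 82.3304.

subsidy = $82.33 per unit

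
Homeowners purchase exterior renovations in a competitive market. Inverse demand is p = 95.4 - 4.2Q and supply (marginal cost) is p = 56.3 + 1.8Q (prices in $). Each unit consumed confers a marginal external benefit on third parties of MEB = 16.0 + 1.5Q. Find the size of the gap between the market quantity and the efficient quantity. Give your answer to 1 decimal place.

Market equilibrium (private): 56.3 + 1.8Q = 95.4 - 4.2Q → Q_m = 6.5167.
Social marginal benefit = demand + MEB = 111.4 - 2.7Q.
Set SMB = MC: 111.4 - 2.7Q = 56.3 + 1.8Q → Q* = 12.2444.
Gap = |6.5167 − 12.2444| = 5.7277.

5.7 units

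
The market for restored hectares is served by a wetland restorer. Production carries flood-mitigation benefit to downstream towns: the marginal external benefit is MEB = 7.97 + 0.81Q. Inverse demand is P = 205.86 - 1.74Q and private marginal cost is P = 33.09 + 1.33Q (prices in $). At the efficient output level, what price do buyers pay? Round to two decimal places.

P = $66.71

Social marginal cost = private MC − MEB = 25.12 + 0.52Q.
Set SMC = demand: 25.12 + 0.52Q = 205.86 - 1.74Q → Q* = 79.9735.
Consumer price on the demand curve at Q*: 205.86 − 1.74×79.9735 = 66.7061.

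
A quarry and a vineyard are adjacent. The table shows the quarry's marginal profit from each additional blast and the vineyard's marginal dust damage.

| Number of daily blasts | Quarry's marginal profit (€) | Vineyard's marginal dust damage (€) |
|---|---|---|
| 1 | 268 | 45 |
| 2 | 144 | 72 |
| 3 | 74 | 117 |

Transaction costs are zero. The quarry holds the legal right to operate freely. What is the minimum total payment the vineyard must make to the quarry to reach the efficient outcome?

€74

Left alone the quarry would choose level 3 (marginal profit stays positive).
Efficient level: k* = 2 (marginal profit ≥ marginal dust damage through 2).
The vineyard must at least cover the quarry's forgone profit from cutting 3→2: 74 = 74.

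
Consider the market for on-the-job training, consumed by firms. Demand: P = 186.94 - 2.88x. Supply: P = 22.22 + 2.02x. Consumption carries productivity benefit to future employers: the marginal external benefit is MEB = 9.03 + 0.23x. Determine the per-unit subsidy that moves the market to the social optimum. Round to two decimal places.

subsidy = 17.59 per unit

Social marginal benefit = demand + MEB = 195.97 - 2.65x.
Set SMB = MC: 195.97 - 2.65x = 22.22 + 2.02x → x* = 37.2056.
The Pigouvian subsidy equals MEB at x*: 9.03 + 0.23×37.2056 = 17.5873.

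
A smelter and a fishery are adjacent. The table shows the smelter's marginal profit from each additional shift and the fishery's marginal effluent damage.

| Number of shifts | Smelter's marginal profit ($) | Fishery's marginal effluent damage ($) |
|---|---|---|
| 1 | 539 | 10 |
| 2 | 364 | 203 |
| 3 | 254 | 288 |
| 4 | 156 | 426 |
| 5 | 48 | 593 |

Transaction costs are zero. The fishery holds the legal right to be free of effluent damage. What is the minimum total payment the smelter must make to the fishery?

$213

Efficient level: marginal profit ≥ marginal effluent damage through level 2, so k* = 2.
With the fishery holding the right, the smelter must at least compensate total damage at k*: 10 + 203 = 213.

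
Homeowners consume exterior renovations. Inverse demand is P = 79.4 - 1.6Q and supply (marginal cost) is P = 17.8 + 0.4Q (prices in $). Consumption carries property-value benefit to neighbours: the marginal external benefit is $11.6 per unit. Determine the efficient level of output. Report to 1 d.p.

Social marginal benefit = demand + MEB = 91.0 - 1.6Q.
Set SMB = MC: 91.0 - 1.6Q = 17.8 + 0.4Q → Q* = 36.6000.

Q* = 36.6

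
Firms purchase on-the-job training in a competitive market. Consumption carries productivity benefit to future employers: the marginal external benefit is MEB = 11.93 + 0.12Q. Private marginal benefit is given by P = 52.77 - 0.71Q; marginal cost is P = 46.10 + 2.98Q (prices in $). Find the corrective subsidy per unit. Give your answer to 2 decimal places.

Social marginal benefit = demand + MEB = 64.70 - 0.59Q.
Set SMB = MC: 64.70 - 0.59Q = 46.10 + 2.98Q → Q* = 5.2101.
The Pigouvian subsidy equals MEB at Q*: 11.93 + 0.12×5.2101 = 12.5552.

subsidy = $12.56 per unit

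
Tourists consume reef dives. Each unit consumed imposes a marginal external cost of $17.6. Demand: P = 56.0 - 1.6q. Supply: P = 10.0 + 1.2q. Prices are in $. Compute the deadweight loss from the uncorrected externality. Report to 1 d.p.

DWL = $55.3

Market equilibrium (private): 10.0 + 1.2q = 56.0 - 1.6q → q_m = 16.4286.
Social marginal benefit = demand − MEC = 38.4 - 1.6q.
Set SMB = MC: 38.4 - 1.6q = 10.0 + 1.2q → q* = 10.1429.
Height of the DWL triangle at q_m is MC(q_m) − SMB(q_m) = MEC(q_m) = 17.6000.
DWL = ½ × 6.2857 × 17.6000 = 55.3142.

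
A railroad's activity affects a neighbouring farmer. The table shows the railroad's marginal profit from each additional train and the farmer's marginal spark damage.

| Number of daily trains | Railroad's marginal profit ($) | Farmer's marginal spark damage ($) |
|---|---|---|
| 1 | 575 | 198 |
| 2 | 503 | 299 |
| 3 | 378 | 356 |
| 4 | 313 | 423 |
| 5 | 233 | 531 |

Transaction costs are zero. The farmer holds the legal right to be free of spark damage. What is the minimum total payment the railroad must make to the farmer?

Efficient level: marginal profit ≥ marginal spark damage through level 3, so k* = 3.
With the farmer holding the right, the railroad must at least compensate total damage at k*: 198 + 299 + 356 = 853.

$853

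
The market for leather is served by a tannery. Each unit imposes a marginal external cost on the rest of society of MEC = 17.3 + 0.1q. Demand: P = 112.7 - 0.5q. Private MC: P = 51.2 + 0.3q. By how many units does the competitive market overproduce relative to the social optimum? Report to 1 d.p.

Market equilibrium (private): 51.2 + 0.3q = 112.7 - 0.5q → q_m = 76.8750.
Social marginal cost = private MC + MEC = 68.5 + 0.4q.
Set SMC = demand: 68.5 + 0.4q = 112.7 - 0.5q → q* = 49.1111.
Gap = |76.8750 − 49.1111| = 27.7639.

27.8 units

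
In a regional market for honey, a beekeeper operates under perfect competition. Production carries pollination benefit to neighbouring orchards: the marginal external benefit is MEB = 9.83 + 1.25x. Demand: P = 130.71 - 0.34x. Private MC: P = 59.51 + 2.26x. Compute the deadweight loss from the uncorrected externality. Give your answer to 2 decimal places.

Market equilibrium (private): 59.51 + 2.26x = 130.71 - 0.34x → x_m = 27.3846.
Social marginal cost = private MC − MEB = 49.68 + 1.01x.
Set SMC = demand: 49.68 + 1.01x = 130.71 - 0.34x → x* = 60.0222.
The loss is the area between SMC and demand from x* to x_m; with linear curves that's a triangle of height MEB(x_m).
DWL = ½ × 32.6376 × 44.0608 = 719.0194.

DWL = 719.02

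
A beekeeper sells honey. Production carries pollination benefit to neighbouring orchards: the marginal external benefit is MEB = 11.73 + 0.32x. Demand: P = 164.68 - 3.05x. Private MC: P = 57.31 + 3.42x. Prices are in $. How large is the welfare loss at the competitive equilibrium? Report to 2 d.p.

Market equilibrium (private): 57.31 + 3.42x = 164.68 - 3.05x → x_m = 16.5951.
Social marginal cost = private MC − MEB = 45.58 + 3.10x.
Set SMC = demand: 45.58 + 3.10x = 164.68 - 3.05x → x* = 19.3659.
The welfare-loss triangle has base |x_m − x*| and height MEB(x_m) (the vertical gap between SMC and demand is zero at x* and MEB at x_m).
DWL = ½ × 2.7708 × 17.0404 = 23.6078.

DWL = $23.61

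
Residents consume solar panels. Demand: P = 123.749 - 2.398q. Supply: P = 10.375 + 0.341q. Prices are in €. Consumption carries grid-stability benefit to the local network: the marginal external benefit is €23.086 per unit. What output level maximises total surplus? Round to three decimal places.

q* = 49.821

Social marginal benefit = demand + MEB = 146.835 - 2.398q.
Set SMB = MC: 146.835 - 2.398q = 10.375 + 0.341q → q* = 49.8211.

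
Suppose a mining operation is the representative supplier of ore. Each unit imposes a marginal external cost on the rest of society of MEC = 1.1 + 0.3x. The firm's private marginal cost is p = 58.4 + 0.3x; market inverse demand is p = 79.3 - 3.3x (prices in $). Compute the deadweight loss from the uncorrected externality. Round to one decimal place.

Market equilibrium (private): 58.4 + 0.3x = 79.3 - 3.3x → x_m = 5.8056.
Social marginal cost = private MC + MEC = 59.5 + 0.6x.
Set SMC = demand: 59.5 + 0.6x = 79.3 - 3.3x → x* = 5.0769.
The welfare-loss triangle has base |x_m − x*| and height MEC(x_m) (the vertical gap between SMC and demand is zero at x* and MEC at x_m).
DWL = ½ × 0.7287 × 2.8417 = 1.0354.

DWL = $1.0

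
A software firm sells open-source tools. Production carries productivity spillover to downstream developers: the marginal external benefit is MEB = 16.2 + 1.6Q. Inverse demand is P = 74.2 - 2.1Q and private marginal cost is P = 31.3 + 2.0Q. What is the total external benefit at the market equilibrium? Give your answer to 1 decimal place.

257.1

Market equilibrium (private): 31.3 + 2.0Q = 74.2 - 2.1Q → Q_m = 10.4634.
Total external benefit = ∫₀^{Q_m} (16.2 + 1.6Q) dQ = 16.2×10.4634 + ½×1.6×10.4634² = 257.0933.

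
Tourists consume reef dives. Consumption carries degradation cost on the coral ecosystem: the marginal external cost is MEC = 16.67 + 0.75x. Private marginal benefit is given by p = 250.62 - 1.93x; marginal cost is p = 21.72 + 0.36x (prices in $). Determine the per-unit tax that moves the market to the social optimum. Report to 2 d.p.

tax = $69.03 per unit

Social marginal benefit = demand − MEC = 233.95 - 2.68x.
Set SMB = MC: 233.95 - 2.68x = 21.72 + 0.36x → x* = 69.8125.
The Pigouvian tax equals MEC at x*: 16.67 + 0.75×69.8125 = 69.0294.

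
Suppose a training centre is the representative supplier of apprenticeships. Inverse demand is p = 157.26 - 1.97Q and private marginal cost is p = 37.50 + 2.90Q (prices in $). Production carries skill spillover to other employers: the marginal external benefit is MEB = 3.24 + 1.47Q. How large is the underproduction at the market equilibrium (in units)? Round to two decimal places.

Market equilibrium (private): 37.50 + 2.90Q = 157.26 - 1.97Q → Q_m = 24.5914.
Social marginal cost = private MC − MEB = 34.26 + 1.43Q.
Set SMC = demand: 34.26 + 1.43Q = 157.26 - 1.97Q → Q* = 36.1765.
Gap = |24.5914 − 36.1765| = 11.5851.

11.59 units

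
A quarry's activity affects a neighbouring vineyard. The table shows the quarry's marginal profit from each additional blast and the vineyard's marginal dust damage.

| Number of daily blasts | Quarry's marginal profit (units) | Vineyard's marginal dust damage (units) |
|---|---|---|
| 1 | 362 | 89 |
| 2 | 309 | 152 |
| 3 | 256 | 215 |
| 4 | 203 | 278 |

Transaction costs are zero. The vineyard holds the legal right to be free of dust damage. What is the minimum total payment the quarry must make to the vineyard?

456

Efficient level: marginal profit ≥ marginal dust damage through level 3, so k* = 3.
With the vineyard holding the right, the quarry must at least compensate total damage at k*: 89 + 152 + 215 = 456.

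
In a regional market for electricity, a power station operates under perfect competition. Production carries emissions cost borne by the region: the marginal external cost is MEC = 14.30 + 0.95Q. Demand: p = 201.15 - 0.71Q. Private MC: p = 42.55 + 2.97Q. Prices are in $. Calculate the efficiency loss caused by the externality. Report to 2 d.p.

Market equilibrium (private): 42.55 + 2.97Q = 201.15 - 0.71Q → Q_m = 43.0978.
Social marginal cost = private MC + MEC = 56.85 + 3.92Q.
Set SMC = demand: 56.85 + 3.92Q = 201.15 - 0.71Q → Q* = 31.1663.
The welfare-loss triangle has base |Q_m − Q*| and height MEC(Q_m) (the vertical gap between SMC and demand is zero at Q* and MEC at Q_m).
DWL = ½ × 11.9315 × 55.2429 = 329.5653.

DWL = $329.57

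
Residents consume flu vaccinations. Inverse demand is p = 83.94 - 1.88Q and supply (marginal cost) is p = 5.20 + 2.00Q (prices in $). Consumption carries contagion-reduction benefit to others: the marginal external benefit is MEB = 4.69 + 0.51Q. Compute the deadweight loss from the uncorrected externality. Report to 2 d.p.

Market equilibrium (private): 5.20 + 2.00Q = 83.94 - 1.88Q → Q_m = 20.2938.
Social marginal benefit = demand + MEB = 88.63 - 1.37Q.
Set SMB = MC: 88.63 - 1.37Q = 5.20 + 2.00Q → Q* = 24.7567.
The loss is the area between SMB and MC from Q* to Q_m; with linear curves that's a triangle of height MEB(Q_m).
DWL = ½ × 4.4629 × 15.0398 = 33.5606.

DWL = $33.56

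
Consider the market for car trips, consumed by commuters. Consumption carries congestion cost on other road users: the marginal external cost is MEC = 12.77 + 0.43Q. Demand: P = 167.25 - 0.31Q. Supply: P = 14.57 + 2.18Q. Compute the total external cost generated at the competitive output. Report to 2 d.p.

Market equilibrium (private): 14.57 + 2.18Q = 167.25 - 0.31Q → Q_m = 61.3173.
Total external cost = ∫₀^{Q_m} (12.77 + 0.43Q) dQ = 12.77×61.3173 + ½×0.43×61.3173² = 1591.3813.

1591.38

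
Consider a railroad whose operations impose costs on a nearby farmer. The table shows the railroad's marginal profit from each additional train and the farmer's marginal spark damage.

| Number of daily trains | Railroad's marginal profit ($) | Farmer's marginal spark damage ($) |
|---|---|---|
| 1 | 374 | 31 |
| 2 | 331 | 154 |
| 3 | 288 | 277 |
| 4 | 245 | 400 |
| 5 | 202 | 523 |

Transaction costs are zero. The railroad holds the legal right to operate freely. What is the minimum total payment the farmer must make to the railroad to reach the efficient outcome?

Left alone the railroad would choose level 5 (marginal profit stays positive).
Efficient level: k* = 3 (marginal profit ≥ marginal spark damage through 3).
The farmer must at least cover the railroad's forgone profit from cutting 5→3: 245 + 202 = 447.

$447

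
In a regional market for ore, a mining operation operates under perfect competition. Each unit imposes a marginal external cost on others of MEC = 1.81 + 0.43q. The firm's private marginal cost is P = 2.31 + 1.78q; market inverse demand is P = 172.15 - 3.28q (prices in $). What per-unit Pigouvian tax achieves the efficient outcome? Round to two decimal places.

Social marginal cost = private MC + MEC = 4.12 + 2.21q.
Set SMC = demand: 4.12 + 2.21q = 172.15 - 3.28q → q* = 30.6066.
The Pigouvian tax equals MEC at q*: 1.81 + 0.43×30.6066 = 14.9708.

tax = $14.97 per unit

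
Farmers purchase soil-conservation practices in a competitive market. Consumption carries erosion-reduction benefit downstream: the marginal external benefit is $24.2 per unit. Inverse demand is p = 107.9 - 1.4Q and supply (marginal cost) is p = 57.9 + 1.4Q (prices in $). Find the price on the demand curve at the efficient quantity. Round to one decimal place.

Social marginal benefit = demand + MEB = 132.1 - 1.4Q.
Set SMB = MC: 132.1 - 1.4Q = 57.9 + 1.4Q → Q* = 26.5000.
Consumer price on the demand curve at Q*: 107.9 − 1.4×26.5000 = 70.8000.

P = $70.8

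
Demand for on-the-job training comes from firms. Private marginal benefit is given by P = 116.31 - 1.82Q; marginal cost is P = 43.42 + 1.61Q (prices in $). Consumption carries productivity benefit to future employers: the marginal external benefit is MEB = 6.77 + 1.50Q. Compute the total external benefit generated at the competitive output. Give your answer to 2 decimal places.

$482.56

Market equilibrium (private): 43.42 + 1.61Q = 116.31 - 1.82Q → Q_m = 21.2507.
Total external benefit = ∫₀^{Q_m} (6.77 + 1.50Q) dQ = 6.77×21.2507 + ½×1.50×21.2507² = 482.5614.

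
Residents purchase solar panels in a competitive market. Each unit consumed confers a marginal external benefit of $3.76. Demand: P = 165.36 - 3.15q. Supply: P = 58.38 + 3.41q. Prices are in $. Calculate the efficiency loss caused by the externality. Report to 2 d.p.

DWL = $1.08

Market equilibrium (private): 58.38 + 3.41q = 165.36 - 3.15q → q_m = 16.3079.
Social marginal benefit = demand + MEB = 169.12 - 3.15q.
Set SMB = MC: 169.12 - 3.15q = 58.38 + 3.41q → q* = 16.8811.
Height of the DWL triangle at q_m is SMB(q_m) − MC(q_m) = MEB(q_m) = 3.7600.
DWL = ½ × 0.5732 × 3.7600 = 1.0776.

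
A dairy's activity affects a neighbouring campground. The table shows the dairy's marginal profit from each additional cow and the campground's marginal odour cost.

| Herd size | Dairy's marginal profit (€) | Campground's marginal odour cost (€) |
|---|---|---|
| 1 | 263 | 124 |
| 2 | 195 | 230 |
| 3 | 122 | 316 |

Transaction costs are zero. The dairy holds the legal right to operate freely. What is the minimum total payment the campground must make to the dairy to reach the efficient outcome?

Left alone the dairy would choose level 3 (marginal profit stays positive).
Efficient level: k* = 1 (marginal profit ≥ marginal odour cost through 1).
The campground must at least cover the dairy's forgone profit from cutting 3→1: 195 + 122 = 317.

€317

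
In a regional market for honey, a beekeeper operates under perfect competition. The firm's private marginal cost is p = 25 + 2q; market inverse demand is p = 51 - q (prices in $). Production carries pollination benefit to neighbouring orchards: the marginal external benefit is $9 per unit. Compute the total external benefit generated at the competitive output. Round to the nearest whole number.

Market equilibrium (private): 25 + 2q = 51 - q → q_m = 8.6667.
Total external benefit = MEB × q_m = 9 × 8.6667 = 78.0003.

$78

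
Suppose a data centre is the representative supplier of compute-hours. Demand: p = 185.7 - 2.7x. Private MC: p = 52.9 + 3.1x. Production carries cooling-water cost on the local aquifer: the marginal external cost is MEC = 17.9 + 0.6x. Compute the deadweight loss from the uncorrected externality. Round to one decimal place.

DWL = 78.2

Market equilibrium (private): 52.9 + 3.1x = 185.7 - 2.7x → x_m = 22.8966.
Social marginal cost = private MC + MEC = 70.8 + 3.7x.
Set SMC = demand: 70.8 + 3.7x = 185.7 - 2.7x → x* = 17.9531.
Between x* and x_m the wedge SMC − demand runs linearly from 0 to MEC(x_m), so the loss is a triangle.
DWL = ½ × 4.9435 × 31.6379 = 78.2010.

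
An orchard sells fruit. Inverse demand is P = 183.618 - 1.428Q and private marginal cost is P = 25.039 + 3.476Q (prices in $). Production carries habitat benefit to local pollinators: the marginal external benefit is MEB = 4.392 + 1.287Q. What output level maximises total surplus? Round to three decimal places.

Social marginal cost = private MC − MEB = 20.647 + 2.189Q.
Set SMC = demand: 20.647 + 2.189Q = 183.618 - 1.428Q → Q* = 45.0570.

Q* = 45.057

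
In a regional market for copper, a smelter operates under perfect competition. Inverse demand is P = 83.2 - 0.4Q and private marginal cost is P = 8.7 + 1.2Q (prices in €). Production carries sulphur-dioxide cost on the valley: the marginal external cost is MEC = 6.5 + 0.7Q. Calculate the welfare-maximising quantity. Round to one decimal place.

Q* = 29.6

Social marginal cost = private MC + MEC = 15.2 + 1.9Q.
Set SMC = demand: 15.2 + 1.9Q = 83.2 - 0.4Q → Q* = 29.5652.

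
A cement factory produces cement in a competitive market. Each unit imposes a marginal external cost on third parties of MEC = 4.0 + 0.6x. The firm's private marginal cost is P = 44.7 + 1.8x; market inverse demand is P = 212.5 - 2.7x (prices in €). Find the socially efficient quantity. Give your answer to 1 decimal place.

x* = 32.1

Social marginal cost = private MC + MEC = 48.7 + 2.4x.
Set SMC = demand: 48.7 + 2.4x = 212.5 - 2.7x → x* = 32.1176.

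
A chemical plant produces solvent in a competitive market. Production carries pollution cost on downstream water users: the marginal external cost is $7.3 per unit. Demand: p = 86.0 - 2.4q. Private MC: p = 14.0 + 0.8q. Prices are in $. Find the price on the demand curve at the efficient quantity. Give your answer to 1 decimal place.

Social marginal cost = private MC + MEC = 21.3 + 0.8q.
Set SMC = demand: 21.3 + 0.8q = 86.0 - 2.4q → q* = 20.2188.
Consumer price on the demand curve at q*: 86.0 − 2.4×20.2188 = 37.4749.

P = $37.5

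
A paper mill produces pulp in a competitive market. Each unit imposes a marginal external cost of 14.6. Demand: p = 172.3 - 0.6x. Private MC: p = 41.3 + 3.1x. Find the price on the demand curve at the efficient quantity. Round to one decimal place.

P = 153.4

Social marginal cost = private MC + MEC = 55.9 + 3.1x.
Set SMC = demand: 55.9 + 3.1x = 172.3 - 0.6x → x* = 31.4595.
Consumer price on the demand curve at x*: 172.3 − 0.6×31.4595 = 153.4243.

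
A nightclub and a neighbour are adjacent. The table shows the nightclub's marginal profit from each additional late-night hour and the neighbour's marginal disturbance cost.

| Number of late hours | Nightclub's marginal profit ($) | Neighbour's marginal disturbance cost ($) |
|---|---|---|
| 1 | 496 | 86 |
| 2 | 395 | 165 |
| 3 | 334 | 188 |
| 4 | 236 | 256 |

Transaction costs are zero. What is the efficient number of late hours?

3

Bargaining reaches the level where marginal profit last exceeds marginal disturbance cost.
That holds through level 3 (334 ≥ 188) but not at 4 (236 < 256).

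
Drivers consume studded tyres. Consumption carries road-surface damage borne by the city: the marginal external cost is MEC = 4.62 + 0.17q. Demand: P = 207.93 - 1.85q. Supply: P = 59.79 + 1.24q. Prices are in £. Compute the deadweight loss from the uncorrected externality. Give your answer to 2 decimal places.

DWL = £25.01

Market equilibrium (private): 59.79 + 1.24q = 207.93 - 1.85q → q_m = 47.9417.
Social marginal benefit = demand − MEC = 203.31 - 2.02q.
Set SMB = MC: 203.31 - 2.02q = 59.79 + 1.24q → q* = 44.0245.
Between q* and q_m the wedge MC − SMB runs linearly from 0 to MEC(q_m), so the loss is a triangle.
DWL = ½ × 3.9172 × 12.7701 = 25.0115.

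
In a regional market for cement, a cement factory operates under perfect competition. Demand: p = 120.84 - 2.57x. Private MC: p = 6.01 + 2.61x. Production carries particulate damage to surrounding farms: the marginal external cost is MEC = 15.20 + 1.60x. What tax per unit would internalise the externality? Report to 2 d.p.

Social marginal cost = private MC + MEC = 21.21 + 4.21x.
Set SMC = demand: 21.21 + 4.21x = 120.84 - 2.57x → x* = 14.6947.
The Pigouvian tax equals MEC at x*: 15.20 + 1.60×14.6947 = 38.7115.

tax = 38.71 per unit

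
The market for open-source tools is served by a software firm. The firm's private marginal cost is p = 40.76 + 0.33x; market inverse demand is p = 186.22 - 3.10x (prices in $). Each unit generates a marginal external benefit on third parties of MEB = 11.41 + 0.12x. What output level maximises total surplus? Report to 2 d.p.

x* = 47.39

Social marginal cost = private MC − MEB = 29.35 + 0.21x.
Set SMC = demand: 29.35 + 0.21x = 186.22 - 3.10x → x* = 47.3927.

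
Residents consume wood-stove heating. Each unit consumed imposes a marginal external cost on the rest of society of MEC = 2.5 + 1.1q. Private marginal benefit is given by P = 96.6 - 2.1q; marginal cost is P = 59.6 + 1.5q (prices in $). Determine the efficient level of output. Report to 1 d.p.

Social marginal benefit = demand − MEC = 94.1 - 3.2q.
Set SMB = MC: 94.1 - 3.2q = 59.6 + 1.5q → q* = 7.3404.

q* = 7.3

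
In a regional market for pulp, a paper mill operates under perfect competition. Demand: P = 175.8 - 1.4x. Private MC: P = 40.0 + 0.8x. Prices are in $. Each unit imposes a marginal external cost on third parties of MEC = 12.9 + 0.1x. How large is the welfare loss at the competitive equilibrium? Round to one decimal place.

Market equilibrium (private): 40.0 + 0.8x = 175.8 - 1.4x → x_m = 61.7273.
Social marginal cost = private MC + MEC = 52.9 + 0.9x.
Set SMC = demand: 52.9 + 0.9x = 175.8 - 1.4x → x* = 53.4348.
The loss is the area between SMC and demand from x* to x_m; with linear curves that's a triangle of height MEC(x_m).
DWL = ½ × 8.2925 × 19.0727 = 79.0802.

DWL = $79.1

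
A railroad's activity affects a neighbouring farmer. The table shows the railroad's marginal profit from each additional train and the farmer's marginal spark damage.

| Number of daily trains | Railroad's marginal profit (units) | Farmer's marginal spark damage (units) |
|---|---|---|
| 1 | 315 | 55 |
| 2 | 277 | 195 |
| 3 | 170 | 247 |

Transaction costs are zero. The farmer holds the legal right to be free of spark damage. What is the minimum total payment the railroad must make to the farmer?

Efficient level: marginal profit ≥ marginal spark damage through level 2, so k* = 2.
With the farmer holding the right, the railroad must at least compensate total damage at k*: 55 + 195 = 250.

250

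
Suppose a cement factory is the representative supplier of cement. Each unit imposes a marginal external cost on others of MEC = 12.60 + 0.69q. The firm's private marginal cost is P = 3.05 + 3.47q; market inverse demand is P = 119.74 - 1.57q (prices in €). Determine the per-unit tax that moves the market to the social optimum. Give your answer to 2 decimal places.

tax = €25.13 per unit

Social marginal cost = private MC + MEC = 15.65 + 4.16q.
Set SMC = demand: 15.65 + 4.16q = 119.74 - 1.57q → q* = 18.1658.
The Pigouvian tax equals MEC at q*: 12.60 + 0.69×18.1658 = 25.1344.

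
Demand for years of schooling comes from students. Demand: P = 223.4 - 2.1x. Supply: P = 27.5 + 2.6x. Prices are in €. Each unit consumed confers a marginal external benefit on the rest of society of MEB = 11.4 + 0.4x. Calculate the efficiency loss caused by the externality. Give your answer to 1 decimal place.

DWL = €91.6

Market equilibrium (private): 27.5 + 2.6x = 223.4 - 2.1x → x_m = 41.6809.
Social marginal benefit = demand + MEB = 234.8 - 1.7x.
Set SMB = MC: 234.8 - 1.7x = 27.5 + 2.6x → x* = 48.2093.
Height of the DWL triangle at x_m is SMB(x_m) − MC(x_m) = MEB(x_m) = 28.0723.
DWL = ½ × 6.5284 × 28.0723 = 91.6336.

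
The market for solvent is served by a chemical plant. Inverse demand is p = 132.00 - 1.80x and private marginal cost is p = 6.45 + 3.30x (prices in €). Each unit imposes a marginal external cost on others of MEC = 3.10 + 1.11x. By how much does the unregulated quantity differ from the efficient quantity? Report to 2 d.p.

Market equilibrium (private): 6.45 + 3.30x = 132.00 - 1.80x → x_m = 24.6176.
Social marginal cost = private MC + MEC = 9.55 + 4.41x.
Set SMC = demand: 9.55 + 4.41x = 132.00 - 1.80x → x* = 19.7182.
Gap = |24.6176 − 19.7182| = 4.8994.

4.90 units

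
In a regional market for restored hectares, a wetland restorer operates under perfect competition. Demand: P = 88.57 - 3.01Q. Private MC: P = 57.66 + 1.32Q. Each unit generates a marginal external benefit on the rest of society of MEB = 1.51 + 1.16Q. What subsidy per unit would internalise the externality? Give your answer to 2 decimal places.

subsidy = 13.37 per unit

Social marginal cost = private MC − MEB = 56.15 + 0.16Q.
Set SMC = demand: 56.15 + 0.16Q = 88.57 - 3.01Q → Q* = 10.2271.
The Pigouvian subsidy equals MEB at Q*: 1.51 + 1.16×10.2271 = 13.3734.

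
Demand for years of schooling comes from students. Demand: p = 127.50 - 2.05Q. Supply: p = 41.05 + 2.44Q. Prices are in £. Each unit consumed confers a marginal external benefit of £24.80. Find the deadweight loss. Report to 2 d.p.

DWL = £68.49

Market equilibrium (private): 41.05 + 2.44Q = 127.50 - 2.05Q → Q_m = 19.2539.
Social marginal benefit = demand + MEB = 152.30 - 2.05Q.
Set SMB = MC: 152.30 - 2.05Q = 41.05 + 2.44Q → Q* = 24.7773.
The welfare-loss triangle has base |Q_m − Q*| and height MEB(Q_m) (the vertical gap between SMB and MC is zero at Q* and MEB at Q_m).
DWL = ½ × 5.5234 × 24.8000 = 68.4902.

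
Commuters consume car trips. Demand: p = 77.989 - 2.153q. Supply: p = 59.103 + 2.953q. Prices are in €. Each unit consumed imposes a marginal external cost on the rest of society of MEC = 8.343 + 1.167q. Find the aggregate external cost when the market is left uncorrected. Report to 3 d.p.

Market equilibrium (private): 59.103 + 2.953q = 77.989 - 2.153q → q_m = 3.6988.
Total external cost = ∫₀^{q_m} (8.343 + 1.167q) dq = 8.343×3.6988 + ½×1.167×3.6988² = 38.8420.

€38.842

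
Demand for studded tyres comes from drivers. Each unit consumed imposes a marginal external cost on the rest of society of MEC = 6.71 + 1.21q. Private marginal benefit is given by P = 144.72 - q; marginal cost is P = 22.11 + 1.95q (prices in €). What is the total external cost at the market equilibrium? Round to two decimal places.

Market equilibrium (private): 22.11 + 1.95q = 144.72 - q → q_m = 41.5627.
Total external cost = ∫₀^{q_m} (6.71 + 1.21q) dq = 6.71×41.5627 + ½×1.21×41.5627² = 1323.9978.

€1324.00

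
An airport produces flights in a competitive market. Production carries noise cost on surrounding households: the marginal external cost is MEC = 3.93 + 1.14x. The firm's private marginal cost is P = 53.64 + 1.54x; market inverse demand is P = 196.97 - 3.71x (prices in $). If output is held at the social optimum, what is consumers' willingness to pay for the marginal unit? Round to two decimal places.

P = $116.04

Social marginal cost = private MC + MEC = 57.57 + 2.68x.
Set SMC = demand: 57.57 + 2.68x = 196.97 - 3.71x → x* = 21.8153.
Consumer price on the demand curve at x*: 196.97 − 3.71×21.8153 = 116.0352.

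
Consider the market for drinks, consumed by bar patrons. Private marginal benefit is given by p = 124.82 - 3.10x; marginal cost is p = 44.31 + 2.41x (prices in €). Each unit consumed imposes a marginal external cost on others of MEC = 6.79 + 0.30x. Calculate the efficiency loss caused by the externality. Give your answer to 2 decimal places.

DWL = €10.74

Market equilibrium (private): 44.31 + 2.41x = 124.82 - 3.10x → x_m = 14.6116.
Social marginal benefit = demand − MEC = 118.03 - 3.40x.
Set SMB = MC: 118.03 - 3.40x = 44.31 + 2.41x → x* = 12.6885.
Between x* and x_m the wedge MC − SMB runs linearly from 0 to MEC(x_m), so the loss is a triangle.
DWL = ½ × 1.9231 × 11.1735 = 10.7439.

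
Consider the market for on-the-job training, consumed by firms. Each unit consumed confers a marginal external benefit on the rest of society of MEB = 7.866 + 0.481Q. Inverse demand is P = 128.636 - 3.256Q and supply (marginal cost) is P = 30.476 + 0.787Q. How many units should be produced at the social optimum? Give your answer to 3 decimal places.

Q* = 29.766

Social marginal benefit = demand + MEB = 136.502 - 2.775Q.
Set SMB = MC: 136.502 - 2.775Q = 30.476 + 0.787Q → Q* = 29.7659.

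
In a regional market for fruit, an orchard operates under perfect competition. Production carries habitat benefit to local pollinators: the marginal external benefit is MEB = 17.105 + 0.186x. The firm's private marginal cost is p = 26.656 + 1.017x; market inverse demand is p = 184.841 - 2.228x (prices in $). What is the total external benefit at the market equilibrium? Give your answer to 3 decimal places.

$1054.818

Market equilibrium (private): 26.656 + 1.017x = 184.841 - 2.228x → x_m = 48.7473.
Total external benefit = ∫₀^{x_m} (17.105 + 0.186x) dx = 17.105×48.7473 + ½×0.186×48.7473² = 1054.8184.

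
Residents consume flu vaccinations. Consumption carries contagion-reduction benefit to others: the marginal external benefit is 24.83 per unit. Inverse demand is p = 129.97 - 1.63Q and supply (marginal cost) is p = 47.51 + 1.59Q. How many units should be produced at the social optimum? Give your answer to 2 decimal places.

Social marginal benefit = demand + MEB = 154.80 - 1.63Q.
Set SMB = MC: 154.80 - 1.63Q = 47.51 + 1.59Q → Q* = 33.3199.

Q* = 33.32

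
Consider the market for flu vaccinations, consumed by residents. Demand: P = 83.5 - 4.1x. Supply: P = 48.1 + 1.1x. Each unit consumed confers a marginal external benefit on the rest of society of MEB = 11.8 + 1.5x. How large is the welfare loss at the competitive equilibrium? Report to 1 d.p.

DWL = 65.5

Market equilibrium (private): 48.1 + 1.1x = 83.5 - 4.1x → x_m = 6.8077.
Social marginal benefit = demand + MEB = 95.3 - 2.6x.
Set SMB = MC: 95.3 - 2.6x = 48.1 + 1.1x → x* = 12.7568.
Between x* and x_m the wedge SMB − MC runs linearly from 0 to MEB(x_m), so the loss is a triangle.
DWL = ½ × 5.9491 × 22.0115 = 65.4743.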